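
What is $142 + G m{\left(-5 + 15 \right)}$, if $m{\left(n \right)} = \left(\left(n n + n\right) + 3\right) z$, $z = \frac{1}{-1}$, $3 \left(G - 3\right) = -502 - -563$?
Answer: $- \frac{7484}{3} \approx -2494.7$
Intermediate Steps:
$G = \frac{70}{3}$ ($G = 3 + \frac{-502 - -563}{3} = 3 + \frac{-502 + 563}{3} = 3 + \frac{1}{3} \cdot 61 = 3 + \frac{61}{3} = \frac{70}{3} \approx 23.333$)
$z = -1$
$m{\left(n \right)} = -3 - n - n^{2}$ ($m{\left(n \right)} = \left(\left(n n + n\right) + 3\right) \left(-1\right) = \left(\left(n^{2} + n\right) + 3\right) \left(-1\right) = \left(\left(n + n^{2}\right) + 3\right) \left(-1\right) = \left(3 + n + n^{2}\right) \left(-1\right) = -3 - n - n^{2}$)
$142 + G m{\left(-5 + 15 \right)} = 142 + \frac{70 \left(-3 - \left(-5 + 15\right) - \left(-5 + 15\right)^{2}\right)}{3} = 142 + \frac{70 \left(-3 - 10 - 10^{2}\right)}{3} = 142 + \frac{70 \left(-3 - 10 - 100\right)}{3} = 142 + \frac{70}{3} \left(-113\right) = 142 - \frac{7910}{3} = - \frac{7484}{3}$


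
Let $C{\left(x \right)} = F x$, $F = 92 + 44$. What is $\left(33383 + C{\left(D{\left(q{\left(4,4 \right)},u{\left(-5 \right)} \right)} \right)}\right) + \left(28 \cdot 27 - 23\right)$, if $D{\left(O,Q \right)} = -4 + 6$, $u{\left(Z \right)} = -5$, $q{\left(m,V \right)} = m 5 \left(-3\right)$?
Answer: $34388$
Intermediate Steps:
$q{\left(m,V \right)} = - 15 m$ ($q{\left(m,V \right)} = 5 m \left(-3\right) = - 15 m$)
$F = 136$
$D{\left(O,Q \right)} = 2$
$C{\left(x \right)} = 136 x$
$\left(33383 + C{\left(D{\left(q{\left(4,4 \right)},u{\left(-5 \right)} \right)} \right)}\right) + \left(28 \cdot 27 - 23\right) = \left(33383 + 136 \cdot 2\right) + \left(28 \cdot 27 - 23\right) = \left(33383 + 272\right) + \left(756 - 23\right) = 33655 + 733 = 34388$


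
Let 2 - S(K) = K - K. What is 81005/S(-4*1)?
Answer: 81005/2 ≈ 40503.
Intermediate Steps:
S(K) = 2 (S(K) = 2 - (K - K) = 2 - 1*0 = 2 + 0 = 2)
81005/S(-4*1) = 81005/2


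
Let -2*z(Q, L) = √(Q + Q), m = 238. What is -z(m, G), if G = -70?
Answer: √119 ≈ 10.909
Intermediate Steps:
z(Q, L) = -√2*√Q/2 (z(Q, L) = -√(Q + Q)/2 = -√2*√Q/2)
-z(m, G) = -(-1)*√2*√238/2 = -(-1)*√119 = √119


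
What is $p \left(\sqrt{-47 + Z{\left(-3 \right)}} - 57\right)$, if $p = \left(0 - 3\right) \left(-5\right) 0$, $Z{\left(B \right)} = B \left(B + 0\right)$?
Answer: $0$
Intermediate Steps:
$Z{\left(B \right)} = B^{2}$ ($Z{\left(B \right)} = B B = B^{2}$)
$p = 0$ ($p = \left(-3\right) \left(-5\right) 0 = 15 \cdot 0 = 0$)
$p \left(\sqrt{-47 + Z{\left(-3 \right)}} - 57\right) = 0 \left(\sqrt{-47 + \left(-3\right)^{2}} - 57\right) = 0 \left(\sqrt{-47 + 9} - 57\right) = 0 \left(\sqrt{-38} - 57\right) = 0 \left(i \sqrt{38} - 57\right) = 0 \left(-57 + i \sqrt{38}\right) = 0$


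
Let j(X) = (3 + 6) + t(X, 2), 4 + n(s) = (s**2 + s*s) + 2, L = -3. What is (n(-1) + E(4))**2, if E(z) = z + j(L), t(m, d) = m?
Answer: 100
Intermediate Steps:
n(s) = -2 + 2*s**2 (n(s) = -4 + ((s**2 + s*s) + 2) = -4 + ((s**2 + s**2) + 2) = -4 + (2*s**2 + 2) = -4 + (2 + 2*s**2) = -2 + 2*s**2)
j(X) = 9 + X (j(X) = (3 + 6) + X = 9 + X)
E(z) = 6 + z (E(z) = z + (9 - 3) = z + 6 = 6 + z)
(n(-1) + E(4))**2 = ((-2 + 2*(-1)**2) + (6 + 4))**2 = ((-2 + 2*1) + 10)**2 = ((-2 + 2) + 10)**2 = (0 + 10)**2 = 10**2 = 100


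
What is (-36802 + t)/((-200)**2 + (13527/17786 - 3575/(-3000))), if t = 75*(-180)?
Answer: -53680282320/42688483319 ≈ -1.2575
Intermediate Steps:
t = -13500
(-36802 + t)/((-200)**2 + (13527/17786 - 3575/(-3000))) = (-36802 - 13500)/((-200)**2 + (13527/17786 - 3575/(-3000))) = -50302/(40000 + (13527*(1/17786) - 3575*(-1/3000))) = -50302/(40000 + (13527/17786 + 143/120)) = -50302/(40000 + 2083319/1067160) = -50302/42688483319/1067160 = -50302*1067160/42688483319 = -53680282320/42688483319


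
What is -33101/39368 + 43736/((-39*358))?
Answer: -1091977505/274828008 ≈ -3.9733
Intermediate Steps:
-33101/39368 + 43736/((-39*358)) = -33101*1/39368 + 43736/(-13962) = -33101/39368 + 43736*(-1/13962) = -33101/39368 - 21868/6981 = -1091977505/274828008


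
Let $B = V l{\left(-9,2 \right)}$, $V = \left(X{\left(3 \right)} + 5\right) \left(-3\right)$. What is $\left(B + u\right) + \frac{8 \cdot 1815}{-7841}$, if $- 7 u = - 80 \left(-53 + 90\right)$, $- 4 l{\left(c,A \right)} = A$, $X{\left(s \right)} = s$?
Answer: $\frac{23766364}{54887} \approx 433.01$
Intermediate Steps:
$l{\left(c,A \right)} = - \frac{A}{4}$
$V = -24$ ($V = \left(3 + 5\right) \left(-3\right) = 8 \left(-3\right) = -24$)
$B = 12$ ($B = - 24 \left(\left(- \frac{1}{4}\right) 2\right) = \left(-24\right) \left(- \frac{1}{2}\right) = 12$)
$u = \frac{2960}{7}$ ($u = - \frac{\left(-80\right) \left(-53 + 90\right)}{7} = - \frac{\left(-80\right) 37}{7} = \left(- \frac{1}{7}\right) \left(-2960\right) = \frac{2960}{7} \approx 422.86$)
$\left(B + u\right) + \frac{8 \cdot 1815}{-7841} = \left(12 + \frac{2960}{7}\right) + \frac{8 \cdot 1815}{-7841} = \frac{3044}{7} + 14520 \left(- \frac{1}{7841}\right) = \frac{3044}{7} - \frac{14520}{7841} = \frac{23766364}{54887}$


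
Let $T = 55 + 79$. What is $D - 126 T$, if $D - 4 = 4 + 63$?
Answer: $-16813$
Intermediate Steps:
$D = 71$ ($D = 4 + \left(4 + 63\right) = 4 + 67 = 71$)
$T = 134$
$D - 126 T = 71 - 16884 = -16813$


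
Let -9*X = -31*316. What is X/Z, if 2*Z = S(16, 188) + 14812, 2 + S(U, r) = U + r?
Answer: 9796/67563 ≈ 0.14499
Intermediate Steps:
S(U, r) = -2 + U + r (S(U, r) = -2 + (U + r) = -2 + U + r)
Z = 7507 (Z = ((-2 + 16 + 188) + 14812)/2 = (202 + 14812)/2 = (½)*15014 = 7507)
X = 9796/9 (X = -(-31)*316/9 = -⅑*(-9796) = 9796/9 ≈ 1088.4)
X/Z = (9796/9)/7507 = (9796/9)*(1/7507) = 9796/67563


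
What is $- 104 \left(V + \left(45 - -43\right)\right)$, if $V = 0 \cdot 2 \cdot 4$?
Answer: $-9152$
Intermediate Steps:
$V = 0$ ($V = 0 \cdot 4 = 0$)
$- 104 \left(V + \left(45 - -43\right)\right) = - 104 \left(0 + \left(45 - -43\right)\right) = - 104 \left(0 + \left(45 + 43\right)\right) = - 104 \left(0 + 88\right) = \left(-104\right) 88 = -9152$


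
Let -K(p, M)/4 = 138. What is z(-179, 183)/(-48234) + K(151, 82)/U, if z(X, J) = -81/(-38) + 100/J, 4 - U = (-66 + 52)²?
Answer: 1928623361/670838472 ≈ 2.8749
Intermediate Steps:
K(p, M) = -552 (K(p, M) = -4*138 = -552)
U = -192 (U = 4 - (-66 + 52)² = 4 - 1*(-14)² = 4 - 1*196 = 4 - 196 = -192)
z(X, J) = 81/38 + 100/J (z(X, J) = -81*(-1/38) + 100/J = 81/38 + 100/J)
z(-179, 183)/(-48234) + K(151, 82)/U = (81/38 + 100/183)/(-48234) - 552/(-192) = (81/38 + 100*(1/183))*(-1/48234) - 552*(-1/192) = (81/38 + 100/183)*(-1/48234) + 23/8 = (18623/6954)*(-1/48234) + 23/8 = -18623/335419236 + 23/8 = 1928623361/670838472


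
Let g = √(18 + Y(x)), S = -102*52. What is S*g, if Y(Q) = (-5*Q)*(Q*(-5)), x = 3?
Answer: -47736*√3 ≈ -82681.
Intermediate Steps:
Y(Q) = 25*Q² (Y(Q) = (-5*Q)*(-5*Q) = 25*Q²)
S = -5304
g = 9*√3 (g = √(18 + 25*3²) = √(18 + 25*9) = √(18 + 225) = √243 = 9*√3 ≈ 15.588)
S*g = -47736*√3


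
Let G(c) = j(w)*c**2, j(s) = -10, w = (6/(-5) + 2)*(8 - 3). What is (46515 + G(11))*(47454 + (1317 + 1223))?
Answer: 2264978170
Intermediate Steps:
w = 4 (w = (6*(-1/5) + 2)*5 = (-6/5 + 2)*5 = (4/5)*5 = 4)
G(c) = -10*c**2
(46515 + G(11))*(47454 + (1317 + 1223)) = (46515 - 10*11**2)*(47454 + (1317 + 1223)) = (46515 - 10*121)*(47454 + 2540) = (46515 - 1210)*49994 = 45305*49994 = 2264978170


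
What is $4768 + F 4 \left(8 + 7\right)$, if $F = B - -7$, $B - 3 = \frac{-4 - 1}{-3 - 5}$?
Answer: $\frac{10811}{2} \approx 5405.5$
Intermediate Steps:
$B = \frac{29}{8}$ ($B = 3 + \frac{-4 - 1}{-3 - 5} = 3 - \frac{5}{-8} = 3 - - \frac{5}{8} = 3 + \frac{5}{8} = \frac{29}{8} \approx 3.625$)
$F = \frac{85}{8}$ ($F = \frac{29}{8} - -7 = \frac{29}{8} + 7 = \frac{85}{8} \approx 10.625$)
$4768 + F 4 \left(8 + 7\right) = 4768 + \frac{85}{8} \cdot 4 \left(8 + 7\right) = 4768 + \frac{85}{2} \cdot 15 = 4768 + \frac{1275}{2} = \frac{10811}{2}$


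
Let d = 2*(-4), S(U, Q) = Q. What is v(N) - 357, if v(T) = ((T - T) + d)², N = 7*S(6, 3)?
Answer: -293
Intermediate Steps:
d = -8
N = 21 (N = 7*3 = 21)
v(T) = 64 (v(T) = ((T - T) - 8)² = (0 - 8)² = (-8)² = 64)
v(N) - 357 = 64 - 357 = -293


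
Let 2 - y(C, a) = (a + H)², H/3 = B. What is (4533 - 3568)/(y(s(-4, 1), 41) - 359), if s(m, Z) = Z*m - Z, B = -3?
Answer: -965/1381 ≈ -0.69877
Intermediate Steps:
H = -9 (H = 3*(-3) = -9)
s(m, Z) = -Z + Z*m
y(C, a) = 2 - (-9 + a)² (y(C, a) = 2 - (a - 9)² = 2 - (-9 + a)²)
(4533 - 3568)/(y(s(-4, 1), 41) - 359) = (4533 - 3568)/((2 - (-9 + 41)²) - 359) = 965/((2 - 1*32²) - 359) = 965/((2 - 1*1024) - 359) = 965/((2 - 1024) - 359) = 965/(-1022 - 359) = 965/(-1381) = 965*(-1/1381) = -965/1381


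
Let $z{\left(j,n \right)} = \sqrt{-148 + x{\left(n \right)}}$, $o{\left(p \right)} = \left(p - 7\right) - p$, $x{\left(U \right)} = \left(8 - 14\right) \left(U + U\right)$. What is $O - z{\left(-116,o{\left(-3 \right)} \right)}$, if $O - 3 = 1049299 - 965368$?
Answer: $83934 - 8 i \approx 83934.0 - 8.0 i$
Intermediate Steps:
$x{\left(U \right)} = - 12 U$ ($x{\left(U \right)} = - 6 \cdot 2 U = - 12 U$)
$O = 83934$ ($O = 3 + \left(1049299 - 965368\right) = 3 + 83931 = 83934$)
$o{\left(p \right)} = -7$ ($o{\left(p \right)} = \left(p - 7\right) - p = \left(-7 + p\right) - p = -7$)
$z{\left(j,n \right)} = \sqrt{-148 - 12 n}$
$O - z{\left(-116,o{\left(-3 \right)} \right)} = 83934 - 2 \sqrt{-37 - -21} = 83934 - 2 \sqrt{-37 + 21} = 83934 - 2 \sqrt{-16} = 83934 - 2 \cdot 4 i = 83934 - 8 i$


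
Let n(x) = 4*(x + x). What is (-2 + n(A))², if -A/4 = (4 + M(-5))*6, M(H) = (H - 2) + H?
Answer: 2353156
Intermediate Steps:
M(H) = -2 + 2*H (M(H) = (-2 + H) + H = -2 + 2*H)
A = 192 (A = -4*(4 + (-2 + 2*(-5)))*6 = -4*(4 + (-2 - 10))*6 = -4*(4 - 12)*6 = -(-32)*6 = -4*(-48) = 192)
n(x) = 8*x (n(x) = 4*(2*x) = 8*x)
(-2 + n(A))² = (-2 + 8*192)² = (-2 + 1536)² = 1534² = 2353156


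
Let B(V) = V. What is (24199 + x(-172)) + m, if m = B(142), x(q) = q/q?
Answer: 24342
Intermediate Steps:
x(q) = 1
m = 142
(24199 + x(-172)) + m = (24199 + 1) + 142 = 24200 + 142 = 24342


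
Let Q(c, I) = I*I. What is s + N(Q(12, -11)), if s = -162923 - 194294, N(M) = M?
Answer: -357096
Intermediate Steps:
Q(c, I) = I²
s = -357217
s + N(Q(12, -11)) = -357217 + (-11)² = -357217 + 121 = -357096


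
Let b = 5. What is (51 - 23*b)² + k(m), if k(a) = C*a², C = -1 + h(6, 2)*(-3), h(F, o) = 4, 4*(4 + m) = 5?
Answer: 63963/16 ≈ 3997.7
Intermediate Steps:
m = -11/4 (m = -4 + (¼)*5 = -4 + 5/4 = -11/4 ≈ -2.7500)
C = -13 (C = -1 + 4*(-3) = -1 - 12 = -13)
k(a) = -13*a²
(51 - 23*b)² + k(m) = (51 - 23*5)² - 13*(-11/4)² = (51 - 115)² - 13*121/16 = (-64)² - 1573/16 = 4096 - 1573/16 = 63963/16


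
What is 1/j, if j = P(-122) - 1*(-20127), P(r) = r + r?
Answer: 1/19883 ≈ 5.0294e-5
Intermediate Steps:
P(r) = 2*r
j = 19883 (j = 2*(-122) - 1*(-20127) = -244 + 20127 = 19883)
1/j = 1/19883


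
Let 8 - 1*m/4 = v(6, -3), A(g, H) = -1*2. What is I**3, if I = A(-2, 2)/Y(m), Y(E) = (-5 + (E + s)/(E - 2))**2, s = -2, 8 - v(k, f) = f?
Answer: -1/512 ≈ -0.0019531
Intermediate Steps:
v(k, f) = 8 - f
A(g, H) = -2
m = -12 (m = 32 - 4*(8 - 1*(-3)) = 32 - 4*(8 + 3) = 32 - 4*11 = 32 - 44 = -12)
Y(E) = 16 (Y(E) = (-5 + (E - 2)/(E - 2))**2 = (-5 + (-2 + E)/(-2 + E))**2 = (-5 + 1)**2 = (-4)**2 = 16)
I = -1/8 (I = -2/16 = -2*1/16 = -1/8 ≈ -0.12500)
I**3 = (-1/8)**3 = -1/512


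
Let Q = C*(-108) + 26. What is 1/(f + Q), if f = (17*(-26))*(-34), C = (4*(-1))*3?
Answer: 1/16350 ≈ 6.1162e-5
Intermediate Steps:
C = -12 (C = -4*3 = -12)
f = 15028 (f = -442*(-34) = 15028)
Q = 1322 (Q = -12*(-108) + 26 = 1296 + 26 = 1322)
1/(f + Q) = 1/(15028 + 1322) = 1/16350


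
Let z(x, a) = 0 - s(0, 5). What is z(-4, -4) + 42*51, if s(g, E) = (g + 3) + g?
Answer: 2139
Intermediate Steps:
s(g, E) = 3 + 2*g (s(g, E) = (3 + g) + g = 3 + 2*g)
z(x, a) = -3 (z(x, a) = 0 - (3 + 2*0) = 0 - (3 + 0) = 0 - 1*3 = 0 - 3 = -3)
z(-4, -4) + 42*51 = -3 + 42*51 = -3 + 2142 = 2139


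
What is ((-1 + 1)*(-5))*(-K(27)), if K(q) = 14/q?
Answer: 0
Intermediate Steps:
((-1 + 1)*(-5))*(-K(27)) = ((-1 + 1)*(-5))*(-14/27) = (0*(-5))*(-14/27) = 0*(-1*14/27) = 0*(-14/27) = 0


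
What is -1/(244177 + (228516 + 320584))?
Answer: -1/793277 ≈ -1.2606e-6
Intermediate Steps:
-1/(244177 + (228516 + 320584)) = -1/(244177 + 549100) = -1/793277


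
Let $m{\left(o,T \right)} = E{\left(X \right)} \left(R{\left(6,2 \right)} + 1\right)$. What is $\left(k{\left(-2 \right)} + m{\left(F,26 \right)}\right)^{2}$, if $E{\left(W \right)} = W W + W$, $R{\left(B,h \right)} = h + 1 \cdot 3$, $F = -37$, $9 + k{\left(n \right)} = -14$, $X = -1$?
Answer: $529$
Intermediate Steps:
$k{\left(n \right)} = -23$ ($k{\left(n \right)} = -9 - 14 = -23$)
$R{\left(B,h \right)} = 3 + h$ ($R{\left(B,h \right)} = h + 3 = 3 + h$)
$E{\left(W \right)} = W + W^{2}$ ($E{\left(W \right)} = W^{2} + W = W + W^{2}$)
$m{\left(o,T \right)} = 0$ ($m{\left(o,T \right)} = - (1 - 1) \left(\left(3 + 2\right) + 1\right) = \left(-1\right) 0 \left(5 + 1\right) = 0 \cdot 6 = 0$)
$\left(k{\left(-2 \right)} + m{\left(F,26 \right)}\right)^{2} = \left(-23 + 0\right)^{2} = \left(-23\right)^{2} = 529$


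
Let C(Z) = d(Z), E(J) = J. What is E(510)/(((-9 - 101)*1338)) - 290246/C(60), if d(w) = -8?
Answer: 355986685/9812 ≈ 36281.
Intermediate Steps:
C(Z) = -8
E(510)/(((-9 - 101)*1338)) - 290246/C(60) = 510/(((-9 - 101)*1338)) - 290246/(-8) = 510/((-110*1338)) - 290246*(-⅛) = 510/(-147180) + 145123/4 = 510*(-1/147180) + 145123/4 = -17/4906 + 145123/4 = 355986685/9812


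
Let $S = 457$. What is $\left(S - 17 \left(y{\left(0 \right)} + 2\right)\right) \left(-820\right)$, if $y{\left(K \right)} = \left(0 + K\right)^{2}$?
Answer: $-346860$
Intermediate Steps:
$y{\left(K \right)} = K^{2}$
$\left(S - 17 \left(y{\left(0 \right)} + 2\right)\right) \left(-820\right) = \left(457 - 17 \left(0^{2} + 2\right)\right) \left(-820\right) = \left(457 - 17 \left(0 + 2\right)\right) \left(-820\right) = \left(457 - 34\right) \left(-820\right) = 423 \left(-820\right) = -346860$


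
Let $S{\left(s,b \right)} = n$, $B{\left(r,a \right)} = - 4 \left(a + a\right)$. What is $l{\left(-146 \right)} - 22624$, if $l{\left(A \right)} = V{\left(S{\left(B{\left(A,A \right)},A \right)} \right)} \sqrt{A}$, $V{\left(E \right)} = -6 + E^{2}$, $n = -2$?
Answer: $-22624 - 2 i \sqrt{146} \approx -22624.0 - 24.166 i$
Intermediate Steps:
$B{\left(r,a \right)} = - 8 a$ ($B{\left(r,a \right)} = - 4 \cdot 2 a = - 8 a$)
$S{\left(s,b \right)} = -2$
$l{\left(A \right)} = - 2 \sqrt{A}$ ($l{\left(A \right)} = \left(-6 + \left(-2\right)^{2}\right) \sqrt{A} = \left(-6 + 4\right) \sqrt{A} = - 2 \sqrt{A}$)
$l{\left(-146 \right)} - 22624 = - 2 \sqrt{-146} - 22624 = - 2 i \sqrt{146} - 22624 = -22624 - 2 i \sqrt{146}$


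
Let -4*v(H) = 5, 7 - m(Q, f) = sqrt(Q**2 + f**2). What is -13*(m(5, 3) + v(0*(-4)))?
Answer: -299/4 + 13*sqrt(34) ≈ 1.0524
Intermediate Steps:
m(Q, f) = 7 - sqrt(Q**2 + f**2)
v(H) = -5/4 (v(H) = -1/4*5 = -5/4)
-13*(m(5, 3) + v(0*(-4))) = -13*((7 - sqrt(5**2 + 3**2)) - 5/4) = -13*((7 - sqrt(25 + 9)) - 5/4) = -13*((7 - sqrt(34)) - 5/4) = -13*(23/4 - sqrt(34)) = -299/4 + 13*sqrt(34)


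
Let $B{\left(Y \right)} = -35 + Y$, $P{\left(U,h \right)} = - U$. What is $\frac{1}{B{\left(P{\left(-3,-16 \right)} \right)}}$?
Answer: $- \frac{1}{32} \approx -0.03125$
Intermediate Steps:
$\frac{1}{B{\left(P{\left(-3,-16 \right)} \right)}} = \frac{1}{-35 - -3} = \frac{1}{-35 + 3} = \frac{1}{-32} = - \frac{1}{32}$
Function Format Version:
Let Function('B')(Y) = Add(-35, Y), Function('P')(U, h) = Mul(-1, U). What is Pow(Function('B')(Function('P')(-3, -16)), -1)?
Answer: Rational(-1, 32) ≈ -0.031250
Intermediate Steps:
Pow(Function('B')(Function('P')(-3, -16)), -1) = Pow(Add(-35, Mul(-1, -3)), -1) = Pow(Add(-35, 3), -1) = Pow(-32, -1) = Rational(-1, 32)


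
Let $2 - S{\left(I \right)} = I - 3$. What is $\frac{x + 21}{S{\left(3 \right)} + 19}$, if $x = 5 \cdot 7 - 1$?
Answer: $\frac{55}{21} \approx 2.619$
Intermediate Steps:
$x = 34$ ($x = 35 - 1 = 34$)
$S{\left(I \right)} = 5 - I$ ($S{\left(I \right)} = 2 - \left(I - 3\right) = 2 - \left(-3 + I\right) = 5 - I$)
$\frac{x + 21}{S{\left(3 \right)} + 19} = \frac{34 + 21}{\left(5 - 3\right) + 19} = \frac{55}{\left(5 - 3\right) + 19} = \frac{55}{2 + 19} = \frac{55}{21}$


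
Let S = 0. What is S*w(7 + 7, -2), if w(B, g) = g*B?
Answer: 0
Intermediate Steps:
w(B, g) = B*g
S*w(7 + 7, -2) = 0*((7 + 7)*(-2)) = 0*(14*(-2)) = 0*(-28) = 0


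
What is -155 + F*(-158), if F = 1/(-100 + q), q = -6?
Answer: -8136/53 ≈ -153.51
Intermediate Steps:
F = -1/106 (F = 1/(-100 - 6) = 1/(-106) = -1/106 ≈ -0.0094340)
-155 + F*(-158) = -155 - 1/106*(-158) = -155 + 79/53 = -8136/53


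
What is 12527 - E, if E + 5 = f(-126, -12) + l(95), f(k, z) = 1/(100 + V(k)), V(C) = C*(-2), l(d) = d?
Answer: 4377823/352 ≈ 12437.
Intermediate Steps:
V(C) = -2*C
f(k, z) = 1/(100 - 2*k)
E = 31681/352 (E = -5 + (-1/(-100 + 2*(-126)) + 95) = -5 + (-1/(-100 - 252) + 95) = -5 + (-1/(-352) + 95) = -5 + (-1*(-1/352) + 95) = -5 + (1/352 + 95) = -5 + 33441/352 = 31681/352 ≈ 90.003)
12527 - E = 12527 - 1*31681/352 = 12527 - 31681/352 = 4377823/352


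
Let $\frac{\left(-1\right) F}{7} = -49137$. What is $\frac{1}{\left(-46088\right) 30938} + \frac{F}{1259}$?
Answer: $\frac{490441006442437}{1795171014896} \approx 273.2$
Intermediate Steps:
$F = 343959$ ($F = \left(-7\right) \left(-49137\right) = 343959$)
$\frac{1}{\left(-46088\right) 30938} + \frac{F}{1259} = \frac{1}{\left(-46088\right) 30938} + \frac{343959}{1259} = \left(- \frac{1}{46088}\right) \frac{1}{30938} + 343959 \cdot \frac{1}{1259} = - \frac{1}{1425870544} + \frac{343959}{1259} = \frac{490441006442437}{1795171014896}$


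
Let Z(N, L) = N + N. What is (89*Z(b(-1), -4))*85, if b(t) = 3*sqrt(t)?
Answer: 45390*I ≈ 45390.0*I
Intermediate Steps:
Z(N, L) = 2*N
(89*Z(b(-1), -4))*85 = (89*(2*(3*sqrt(-1))))*85 = (89*(2*(3*I)))*85 = (89*(6*I))*85 = (534*I)*85 = 45390*I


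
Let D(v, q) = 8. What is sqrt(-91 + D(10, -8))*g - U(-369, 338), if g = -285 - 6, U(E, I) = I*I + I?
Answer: -114582 - 291*I*sqrt(83) ≈ -1.1458e+5 - 2651.1*I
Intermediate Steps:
U(E, I) = I + I**2 (U(E, I) = I**2 + I = I + I**2)
g = -291
sqrt(-91 + D(10, -8))*g - U(-369, 338) = sqrt(-91 + 8)*(-291) - 338*(1 + 338) = sqrt(-83)*(-291) - 338*339 = (I*sqrt(83))*(-291) - 1*114582 = -291*I*sqrt(83) - 114582 = -114582 - 291*I*sqrt(83)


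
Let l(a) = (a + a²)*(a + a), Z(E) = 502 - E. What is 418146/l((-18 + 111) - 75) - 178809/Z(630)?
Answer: 93959129/65664 ≈ 1430.9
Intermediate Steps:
l(a) = 2*a*(a + a²) (l(a) = (a + a²)*(2*a) = 2*a*(a + a²))
418146/l((-18 + 111) - 75) - 178809/Z(630) = 418146/((2*((-18 + 111) - 75)²*(1 + ((-18 + 111) - 75)))) - 178809/(502 - 1*630) = 418146/((2*(93 - 75)²*(1 + (93 - 75)))) - 178809/(502 - 630) = 418146/((2*18²*(1 + 18))) - 178809/(-128) = 418146/((2*324*19)) - 178809*(-1/128) = 418146/12312 + 178809/128 = 418146*(1/12312) + 178809/128 = 69691/2052 + 178809/128 = 93959129/65664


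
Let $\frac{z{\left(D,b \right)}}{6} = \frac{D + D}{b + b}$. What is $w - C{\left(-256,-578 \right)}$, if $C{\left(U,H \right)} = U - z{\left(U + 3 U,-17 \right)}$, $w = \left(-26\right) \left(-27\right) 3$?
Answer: $\frac{46298}{17} \approx 2723.4$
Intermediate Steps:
$w = 2106$ ($w = 702 \cdot 3 = 2106$)
$z{\left(D,b \right)} = \frac{6 D}{b}$ ($z{\left(D,b \right)} = 6 \frac{D + D}{b + b} = 6 \frac{2 D}{2 b} = 6 \cdot 2 D \frac{1}{2 b} = 6 \frac{D}{b} = \frac{6 D}{b}$)
$C{\left(U,H \right)} = \frac{41 U}{17}$ ($C{\left(U,H \right)} = U - \frac{6 \left(U + 3 U\right)}{-17} = U - 6 \cdot 4 U \left(- \frac{1}{17}\right) = U - - \frac{24 U}{17} = U + \frac{24 U}{17} = \frac{41 U}{17}$)
$w - C{\left(-256,-578 \right)} = 2106 - \frac{41}{17} \left(-256\right) = 2106 - - \frac{10496}{17} = 2106 + \frac{10496}{17} = \frac{46298}{17}$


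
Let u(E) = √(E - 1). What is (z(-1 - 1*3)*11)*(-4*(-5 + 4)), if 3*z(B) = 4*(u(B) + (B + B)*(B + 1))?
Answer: 1408 + 176*I*√5/3 ≈ 1408.0 + 131.18*I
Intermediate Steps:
u(E) = √(-1 + E)
z(B) = 4*√(-1 + B)/3 + 8*B*(1 + B)/3 (z(B) = (4*(√(-1 + B) + (B + B)*(B + 1)))/3 = (4*(√(-1 + B) + (2*B)*(1 + B)))/3 = (4*(√(-1 + B) + 2*B*(1 + B)))/3 = (4*√(-1 + B) + 8*B*(1 + B))/3 = 4*√(-1 + B)/3 + 8*B*(1 + B)/3)
(z(-1 - 1*3)*11)*(-4*(-5 + 4)) = ((4*√(-1 + (-1 - 1*3))/3 + 8*(-1 - 1*3)/3 + 8*(-1 - 1*3)²/3)*11)*(-4*(-5 + 4)) = ((4*√(-1 + (-1 - 3))/3 + 8*(-1 - 3)/3 + 8*(-1 - 3)²/3)*11)*(-4*(-1)) = ((4*√(-1 - 4)/3 + (8/3)*(-4) + (8/3)*(-4)²)*11)*4 = ((4*√(-5)/3 - 32/3 + (8/3)*16)*11)*4 = ((4*(I*√5)/3 - 32/3 + 128/3)*11)*4 = ((4*I*√5/3 - 32/3 + 128/3)*11)*4 = ((32 + 4*I*√5/3)*11)*4 = (352 + 44*I*√5/3)*4 = 1408 + 176*I*√5/3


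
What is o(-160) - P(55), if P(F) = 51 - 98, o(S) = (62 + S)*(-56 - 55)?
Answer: 10925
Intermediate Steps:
o(S) = -6882 - 111*S (o(S) = (62 + S)*(-111) = -6882 - 111*S)
P(F) = -47
o(-160) - P(55) = (-6882 - 111*(-160)) - 1*(-47) = (-6882 + 17760) + 47 = 10878 + 47 = 10925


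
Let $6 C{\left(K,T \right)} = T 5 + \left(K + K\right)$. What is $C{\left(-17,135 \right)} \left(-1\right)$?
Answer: $- \frac{641}{6} \approx -106.83$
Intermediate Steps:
$C{\left(K,T \right)} = \frac{K}{3} + \frac{5 T}{6}$ ($C{\left(K,T \right)} = \frac{T 5 + \left(K + K\right)}{6} = \frac{5 T + 2 K}{6} = \frac{2 K + 5 T}{6} = \frac{K}{3} + \frac{5 T}{6}$)
$C{\left(-17,135 \right)} \left(-1\right) = \left(\frac{1}{3} \left(-17\right) + \frac{5}{6} \cdot 135\right) \left(-1\right) = \left(- \frac{17}{3} + \frac{225}{2}\right) \left(-1\right) = \frac{641}{6} \left(-1\right) = - \frac{641}{6}$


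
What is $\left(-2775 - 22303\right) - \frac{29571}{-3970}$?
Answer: $- \frac{99530089}{3970} \approx -25071.0$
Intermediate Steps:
$\left(-2775 - 22303\right) - \frac{29571}{-3970} = -25078 - - \frac{29571}{3970} = -25078 + \frac{29571}{3970} = - \frac{99530089}{3970}$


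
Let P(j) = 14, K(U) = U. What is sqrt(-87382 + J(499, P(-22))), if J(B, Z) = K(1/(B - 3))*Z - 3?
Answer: I*sqrt(1343631326)/124 ≈ 295.61*I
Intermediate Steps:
J(B, Z) = -3 + Z/(-3 + B) (J(B, Z) = Z/(B - 3) - 3 = Z/(-3 + B) - 3 = -3 + Z/(-3 + B))
sqrt(-87382 + J(499, P(-22))) = sqrt(-87382 + (9 + 14 - 3*499)/(-3 + 499)) = sqrt(-87382 + (9 + 14 - 1497)/496) = sqrt(-87382 + (1/496)*(-1474)) = sqrt(-87382 - 737/248) = sqrt(-21671473/248) = I*sqrt(1343631326)/124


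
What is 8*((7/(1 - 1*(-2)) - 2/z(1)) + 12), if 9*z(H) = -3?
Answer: 488/3 ≈ 162.67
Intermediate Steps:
z(H) = -1/3 (z(H) = (1/9)*(-3) = -1/3)
8*((7/(1 - 1*(-2)) - 2/z(1)) + 12) = 8*((7/(1 - 1*(-2)) - 2/(-1/3)) + 12) = 8*((7/(1 + 2) - 2*(-3)) + 12) = 8*((7/3 + 6) + 12) = 8*(25/3 + 12) = 8*(61/3) = 488/3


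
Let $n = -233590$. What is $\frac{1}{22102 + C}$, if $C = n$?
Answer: $- \frac{1}{211488} \approx -4.7284 \cdot 10^{-6}$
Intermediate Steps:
$C = -233590$
$\frac{1}{22102 + C} = \frac{1}{22102 - 233590} = \frac{1}{-211488} = - \frac{1}{211488}$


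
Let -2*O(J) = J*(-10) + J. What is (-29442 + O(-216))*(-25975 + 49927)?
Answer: -728476128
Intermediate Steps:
O(J) = 9*J/2 (O(J) = -(J*(-10) + J)/2 = -(-10*J + J)/2 = -(-9)*J/2 = 9*J/2)
(-29442 + O(-216))*(-25975 + 49927) = (-29442 + (9/2)*(-216))*(-25975 + 49927) = (-29442 - 972)*23952 = -30414*23952 = -728476128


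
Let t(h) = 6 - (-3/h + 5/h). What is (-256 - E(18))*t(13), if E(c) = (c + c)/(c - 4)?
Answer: -137560/91 ≈ -1511.6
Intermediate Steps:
E(c) = 2*c/(-4 + c) (E(c) = (2*c)/(-4 + c) = 2*c/(-4 + c))
t(h) = 6 - 2/h
(-256 - E(18))*t(13) = (-256 - 2*18/(-4 + 18))*(6 - 2/13) = (-256 - 2*18/14)*(6 - 2*1/13) = (-256 - 2*18/14)*(6 - 2/13) = (-256 - 1*18/7)*(76/13) = (-256 - 18/7)*(76/13) = -1810/7*76/13 = -137560/91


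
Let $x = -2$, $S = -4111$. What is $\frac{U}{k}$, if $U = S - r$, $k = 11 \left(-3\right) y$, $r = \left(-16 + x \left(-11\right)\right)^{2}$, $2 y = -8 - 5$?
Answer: $- \frac{58}{3} \approx -19.333$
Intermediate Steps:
$y = - \frac{13}{2}$ ($y = \frac{-8 - 5}{2} = \frac{1}{2} \left(-13\right) = - \frac{13}{2} \approx -6.5$)
$r = 36$ ($r = \left(-16 - -22\right)^{2} = \left(-16 + 22\right)^{2} = 6^{2} = 36$)
$k = \frac{429}{2}$ ($k = 11 \left(-3\right) \left(- \frac{13}{2}\right) = \left(-33\right) \left(- \frac{13}{2}\right) = \frac{429}{2} \approx 214.5$)
$U = -4147$ ($U = -4111 - 36 = -4147$)
$\frac{U}{k} = - \frac{4147}{\frac{429}{2}} = \left(-4147\right) \frac{2}{429} = - \frac{58}{3}$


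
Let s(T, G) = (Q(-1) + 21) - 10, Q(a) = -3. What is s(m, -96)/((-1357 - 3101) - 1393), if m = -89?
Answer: -8/5851 ≈ -0.0013673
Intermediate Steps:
s(T, G) = 8 (s(T, G) = (-3 + 21) - 10 = 18 - 10 = 8)
s(m, -96)/((-1357 - 3101) - 1393) = 8/((-1357 - 3101) - 1393) = 8/(-4458 - 1393) = 8/(-5851) = 8*(-1/5851) = -8/5851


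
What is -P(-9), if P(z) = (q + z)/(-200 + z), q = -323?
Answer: -332/209 ≈ -1.5885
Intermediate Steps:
P(z) = (-323 + z)/(-200 + z)
-P(-9) = -(-323 - 9)/(-200 - 9) = -(-332)/(-209) = -(-1)*(-332)/209 = -1*332/209 = -332/209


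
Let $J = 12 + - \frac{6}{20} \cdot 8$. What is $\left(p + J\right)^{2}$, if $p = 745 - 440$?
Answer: $\frac{2474329}{25} \approx 98973.0$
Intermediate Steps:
$J = \frac{48}{5}$ ($J = 12 + \left(-6\right) \frac{1}{20} \cdot 8 = 12 - \frac{12}{5} = \frac{48}{5} \approx 9.6$)
$p = 305$ ($p = 745 - 440 = 305$)
$\left(p + J\right)^{2} = \left(305 + \frac{48}{5}\right)^{2} = \left(\frac{1573}{5}\right)^{2} = \frac{2474329}{25}$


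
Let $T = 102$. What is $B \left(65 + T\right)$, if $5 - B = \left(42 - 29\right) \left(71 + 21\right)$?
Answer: $-198897$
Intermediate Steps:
$B = -1191$ ($B = 5 - \left(42 - 29\right) \left(71 + 21\right) = 5 - 13 \cdot 92 = 5 - 1196 = -1191$)
$B \left(65 + T\right) = - 1191 \left(65 + 102\right) = \left(-1191\right) 167 = -198897$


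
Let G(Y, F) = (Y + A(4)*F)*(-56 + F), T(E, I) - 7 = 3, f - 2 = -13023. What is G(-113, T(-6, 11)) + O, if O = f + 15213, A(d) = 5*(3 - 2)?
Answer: 5090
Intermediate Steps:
f = -13021 (f = 2 - 13023 = -13021)
T(E, I) = 10 (T(E, I) = 7 + 3 = 10)
A(d) = 5 (A(d) = 5*1 = 5)
O = 2192 (O = -13021 + 15213 = 2192)
G(Y, F) = (-56 + F)*(Y + 5*F) (G(Y, F) = (Y + 5*F)*(-56 + F) = (-56 + F)*(Y + 5*F))
G(-113, T(-6, 11)) + O = (-280*10 - 56*(-113) + 5*10**2 + 10*(-113)) + 2192 = (-2800 + 6328 + 5*100 - 1130) + 2192 = (-2800 + 6328 + 500 - 1130) + 2192 = 2898 + 2192 = 5090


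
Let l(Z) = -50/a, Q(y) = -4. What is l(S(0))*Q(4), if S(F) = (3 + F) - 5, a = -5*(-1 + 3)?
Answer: -20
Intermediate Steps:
a = -10 (a = -5*2 = -10)
S(F) = -2 + F
l(Z) = 5 (l(Z) = -50/(-10) = -50*(-1/10) = 5)
l(S(0))*Q(4) = 5*(-4) = -20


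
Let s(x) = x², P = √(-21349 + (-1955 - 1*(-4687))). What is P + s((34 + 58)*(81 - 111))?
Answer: 7617600 + I*√18617 ≈ 7.6176e+6 + 136.44*I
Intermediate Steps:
P = I*√18617 (P = √(-21349 + (-1955 + 4687)) = √(-21349 + 2732) = √(-18617) = I*√18617 ≈ 136.44*I)
P + s((34 + 58)*(81 - 111)) = I*√18617 + ((34 + 58)*(81 - 111))² = I*√18617 + (92*(-30))² = I*√18617 + (-2760)² = I*√18617 + 7617600 = 7617600 + I*√18617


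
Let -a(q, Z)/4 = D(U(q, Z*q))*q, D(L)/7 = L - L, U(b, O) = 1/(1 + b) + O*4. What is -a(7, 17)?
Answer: 0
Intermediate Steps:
U(b, O) = 1/(1 + b) + 4*O
D(L) = 0 (D(L) = 7*(L - L) = 7*0 = 0)
a(q, Z) = 0 (a(q, Z) = -0*q = -4*0 = 0)
-a(7, 17) = -1*0 = 0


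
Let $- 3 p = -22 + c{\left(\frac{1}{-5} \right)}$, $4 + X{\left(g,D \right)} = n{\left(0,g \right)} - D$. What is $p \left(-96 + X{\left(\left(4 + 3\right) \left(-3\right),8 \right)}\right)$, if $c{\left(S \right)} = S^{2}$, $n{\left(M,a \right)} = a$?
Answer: $- \frac{23607}{25} \approx -944.28$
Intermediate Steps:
$X{\left(g,D \right)} = -4 + g - D$ ($X{\left(g,D \right)} = -4 - \left(D - g\right) = -4 + g - D$)
$p = \frac{183}{25}$ ($p = - \frac{-22 + \left(\frac{1}{-5}\right)^{2}}{3} = - \frac{-22 + \left(- \frac{1}{5}\right)^{2}}{3} = - \frac{-22 + \frac{1}{25}}{3} = \left(- \frac{1}{3}\right) \left(- \frac{549}{25}\right) = \frac{183}{25} \approx 7.32$)
$p \left(-96 + X{\left(\left(4 + 3\right) \left(-3\right),8 \right)}\right) = \frac{183 \left(-96 - \left(12 - \left(4 + 3\right) \left(-3\right)\right)\right)}{25} = \frac{183 \left(-96 - 33\right)}{25} = \frac{183}{25} \left(-129\right) = - \frac{23607}{25}$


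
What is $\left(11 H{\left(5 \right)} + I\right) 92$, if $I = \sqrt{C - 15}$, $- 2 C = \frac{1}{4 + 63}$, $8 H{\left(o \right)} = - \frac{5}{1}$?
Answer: $- \frac{1265}{2} + \frac{46 i \sqrt{269474}}{67} \approx -632.5 + 356.4 i$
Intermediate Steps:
$H{\left(o \right)} = - \frac{5}{8}$ ($H{\left(o \right)} = \frac{\left(-5\right) 1^{-1}}{8} = \frac{\left(-5\right) 1}{8} = \frac{1}{8} \left(-5\right) = - \frac{5}{8}$)
$C = - \frac{1}{134}$ ($C = - \frac{1}{2 \left(4 + 63\right)} = - \frac{1}{2 \cdot 67} = \left(- \frac{1}{2}\right) \frac{1}{67} = - \frac{1}{134} \approx -0.0074627$)
$I = \frac{i \sqrt{269474}}{134}$ ($I = \sqrt{- \frac{1}{134} - 15} = \sqrt{- \frac{2011}{134}} = \frac{i \sqrt{269474}}{134} \approx 3.8739 i$)
$\left(11 H{\left(5 \right)} + I\right) 92 = \left(11 \left(- \frac{5}{8}\right) + \frac{i \sqrt{269474}}{134}\right) 92 = \left(- \frac{55}{8} + \frac{i \sqrt{269474}}{134}\right) 92 = - \frac{1265}{2} + \frac{46 i \sqrt{269474}}{67}$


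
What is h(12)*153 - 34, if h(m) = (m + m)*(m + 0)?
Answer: 44030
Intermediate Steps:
h(m) = 2*m**2 (h(m) = (2*m)*m = 2*m**2)
h(12)*153 - 34 = (2*12**2)*153 - 34 = (2*144)*153 - 34 = 288*153 - 34 = 44064 - 34 = 44030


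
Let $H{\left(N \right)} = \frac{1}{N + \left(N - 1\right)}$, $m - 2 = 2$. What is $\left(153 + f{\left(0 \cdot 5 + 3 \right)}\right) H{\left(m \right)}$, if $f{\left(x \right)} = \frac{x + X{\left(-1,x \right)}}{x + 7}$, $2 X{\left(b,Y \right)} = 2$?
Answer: $\frac{767}{35} \approx 21.914$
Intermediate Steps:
$m = 4$ ($m = 2 + 2 = 4$)
$X{\left(b,Y \right)} = 1$ ($X{\left(b,Y \right)} = \frac{1}{2} \cdot 2 = 1$)
$f{\left(x \right)} = \frac{1 + x}{7 + x}$ ($f{\left(x \right)} = \frac{x + 1}{x + 7} = \frac{1 + x}{7 + x}$)
$H{\left(N \right)} = \frac{1}{-1 + 2 N}$ ($H{\left(N \right)} = \frac{1}{N + \left(N - 1\right)} = \frac{1}{N + \left(-1 + N\right)} = \frac{1}{-1 + 2 N}$)
$\left(153 + f{\left(0 \cdot 5 + 3 \right)}\right) H{\left(m \right)} = \frac{153 + \frac{1 + \left(0 \cdot 5 + 3\right)}{7 + \left(0 \cdot 5 + 3\right)}}{-1 + 2 \cdot 4} = \frac{153 + \frac{1 + \left(0 + 3\right)}{7 + \left(0 + 3\right)}}{-1 + 8} = \frac{153 + \frac{1 + 3}{7 + 3}}{7} = \left(153 + \frac{1}{10} \cdot 4\right) \frac{1}{7} = \left(153 + \frac{2}{5}\right) \frac{1}{7} = \frac{767}{5} \cdot \frac{1}{7} = \frac{767}{35}$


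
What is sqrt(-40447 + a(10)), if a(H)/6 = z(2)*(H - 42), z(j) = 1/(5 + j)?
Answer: I*sqrt(1983247)/7 ≈ 201.18*I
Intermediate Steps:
a(H) = -36 + 6*H/7 (a(H) = 6*((H - 42)/(5 + 2)) = 6*((-42 + H)/7) = 6*(-6 + H/7) = -36 + 6*H/7)
sqrt(-40447 + a(10)) = sqrt(-40447 + (-36 + (6/7)*10)) = sqrt(-40447 + (-36 + 60/7)) = sqrt(-40447 - 192/7) = sqrt(-283321/7) = I*sqrt(1983247)/7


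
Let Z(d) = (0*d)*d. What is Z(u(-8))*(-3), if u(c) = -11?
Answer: 0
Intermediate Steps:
Z(d) = 0 (Z(d) = 0*d = 0)
Z(u(-8))*(-3) = 0*(-3) = 0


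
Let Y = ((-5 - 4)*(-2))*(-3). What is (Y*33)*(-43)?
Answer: 76626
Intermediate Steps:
Y = -54 (Y = -9*(-2)*(-3) = 18*(-3) = -54)
(Y*33)*(-43) = -54*33*(-43) = -1782*(-43) = 76626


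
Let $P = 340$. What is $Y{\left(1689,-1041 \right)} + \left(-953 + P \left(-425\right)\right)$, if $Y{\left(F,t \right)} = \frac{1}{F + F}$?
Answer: $- \frac{491340233}{3378} \approx -1.4545 \cdot 10^{5}$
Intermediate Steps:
$Y{\left(F,t \right)} = \frac{1}{2 F}$
$Y{\left(1689,-1041 \right)} + \left(-953 + P \left(-425\right)\right) = \frac{1}{2 \cdot 1689} + \left(-953 + 340 \left(-425\right)\right) = \frac{1}{2} \cdot \frac{1}{1689} - 145453 = \frac{1}{3378} - 145453 = - \frac{491340233}{3378}$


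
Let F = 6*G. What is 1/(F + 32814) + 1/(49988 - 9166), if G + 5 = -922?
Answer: 34037/556240572 ≈ 6.1191e-5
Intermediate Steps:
G = -927 (G = -5 - 922 = -927)
F = -5562 (F = 6*(-927) = -5562)
1/(F + 32814) + 1/(49988 - 9166) = 1/(-5562 + 32814) + 1/(49988 - 9166) = 1/27252 + 1/40822 = 34037/556240572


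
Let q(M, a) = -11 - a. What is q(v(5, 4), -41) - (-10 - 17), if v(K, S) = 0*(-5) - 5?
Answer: 57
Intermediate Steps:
v(K, S) = -5 (v(K, S) = 0 - 5 = -5)
q(v(5, 4), -41) - (-10 - 17) = (-11 - 1*(-41)) - (-10 - 17) = (-11 + 41) - (-27) = 30 - 1*(-27) = 30 + 27 = 57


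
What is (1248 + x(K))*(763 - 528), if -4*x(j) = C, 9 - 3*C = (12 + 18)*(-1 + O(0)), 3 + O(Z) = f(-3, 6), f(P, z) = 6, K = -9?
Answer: 1177115/4 ≈ 2.9428e+5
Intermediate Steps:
O(Z) = 3 (O(Z) = -3 + 6 = 3)
C = -17 (C = 3 - (12 + 18)*(-1 + 3)/3 = 3 - 10*2 = 3 - ⅓*60 = 3 - 20 = -17)
x(j) = 17/4 (x(j) = -¼*(-17) = 17/4)
(1248 + x(K))*(763 - 528) = (1248 + 17/4)*(763 - 528) = (5009/4)*235 = 1177115/4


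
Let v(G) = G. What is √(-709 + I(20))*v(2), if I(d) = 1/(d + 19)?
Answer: 10*I*√43134/39 ≈ 53.253*I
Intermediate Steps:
I(d) = 1/(19 + d)
√(-709 + I(20))*v(2) = √(-709 + 1/(19 + 20))*2 = √(-709 + 1/39)*2 = √(-27650/39)*2 = (5*I*√43134/39)*2 = 10*I*√43134/39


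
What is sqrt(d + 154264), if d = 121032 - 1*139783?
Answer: 9*sqrt(1673) ≈ 368.12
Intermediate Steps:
d = -18751 (d = 121032 - 139783 = -18751)
sqrt(d + 154264) = sqrt(-18751 + 154264) = sqrt(135513) = 9*sqrt(1673)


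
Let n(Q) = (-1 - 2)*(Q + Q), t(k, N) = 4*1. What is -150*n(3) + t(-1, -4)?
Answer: 2704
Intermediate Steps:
t(k, N) = 4
n(Q) = -6*Q
-150*n(3) + t(-1, -4) = -(-900)*3 + 4 = -150*(-18) + 4 = 2700 + 4 = 2704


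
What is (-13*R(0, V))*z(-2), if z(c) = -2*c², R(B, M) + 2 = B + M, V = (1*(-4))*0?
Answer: -208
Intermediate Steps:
V = 0 (V = -4*0 = 0)
R(B, M) = -2 + B + M (R(B, M) = -2 + (B + M) = -2 + B + M)
(-13*R(0, V))*z(-2) = (-13*(-2 + 0 + 0))*(-2*(-2)²) = (-13*(-2))*(-2*4) = 26*(-8) = -208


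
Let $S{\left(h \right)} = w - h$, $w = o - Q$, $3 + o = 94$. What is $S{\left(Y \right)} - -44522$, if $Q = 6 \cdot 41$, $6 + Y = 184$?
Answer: $44189$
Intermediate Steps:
$Y = 178$ ($Y = -6 + 184 = 178$)
$o = 91$ ($o = -3 + 94 = 91$)
$Q = 246$
$w = -155$ ($w = 91 - 246 = -155$)
$S{\left(h \right)} = -155 - h$
$S{\left(Y \right)} - -44522 = \left(-155 - 178\right) - -44522 = \left(-155 - 178\right) + 44522 = -333 + 44522 = 44189$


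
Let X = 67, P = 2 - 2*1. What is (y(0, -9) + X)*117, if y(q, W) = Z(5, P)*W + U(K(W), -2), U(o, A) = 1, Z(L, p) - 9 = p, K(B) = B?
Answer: -1521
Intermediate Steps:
P = 0 (P = 2 - 2 = 0)
Z(L, p) = 9 + p
y(q, W) = 1 + 9*W (y(q, W) = (9 + 0)*W + 1 = 9*W + 1 = 1 + 9*W)
(y(0, -9) + X)*117 = ((1 + 9*(-9)) + 67)*117 = ((1 - 81) + 67)*117 = (-80 + 67)*117 = -13*117 = -1521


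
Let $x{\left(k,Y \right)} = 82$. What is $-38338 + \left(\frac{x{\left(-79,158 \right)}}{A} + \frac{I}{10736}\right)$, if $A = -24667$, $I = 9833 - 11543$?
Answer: $- \frac{5076450268589}{132412456} \approx -38338.0$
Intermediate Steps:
$I = -1710$
$-38338 + \left(\frac{x{\left(-79,158 \right)}}{A} + \frac{I}{10736}\right) = -38338 + \left(\frac{82}{-24667} - \frac{1710}{10736}\right) = -38338 + \left(82 \left(- \frac{1}{24667}\right) - \frac{855}{5368}\right) = -38338 - \frac{21530461}{132412456} = - \frac{5076450268589}{132412456}$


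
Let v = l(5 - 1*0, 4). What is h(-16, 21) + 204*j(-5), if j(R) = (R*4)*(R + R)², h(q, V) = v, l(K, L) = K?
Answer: -407995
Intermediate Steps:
v = 5 (v = 5 - 1*0 = 5 + 0 = 5)
h(q, V) = 5
j(R) = 16*R³ (j(R) = (4*R)*(2*R)² = (4*R)*(4*R²) = 16*R³)
h(-16, 21) + 204*j(-5) = 5 + 204*(16*(-5)³) = 5 + 204*(16*(-125)) = 5 + 204*(-2000) = 5 - 408000 = -407995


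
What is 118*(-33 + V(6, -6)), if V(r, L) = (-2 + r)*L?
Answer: -6726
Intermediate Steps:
V(r, L) = L*(-2 + r)
118*(-33 + V(6, -6)) = 118*(-33 - 6*(-2 + 6)) = 118*(-33 - 6*4) = 118*(-33 - 24) = 118*(-57) = -6726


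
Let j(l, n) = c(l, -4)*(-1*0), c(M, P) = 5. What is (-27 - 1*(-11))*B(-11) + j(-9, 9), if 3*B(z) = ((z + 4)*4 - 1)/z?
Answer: -464/33 ≈ -14.061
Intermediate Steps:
j(l, n) = 0 (j(l, n) = 5*(-1*0) = 5*0 = 0)
B(z) = (15 + 4*z)/(3*z) (B(z) = (((z + 4)*4 - 1)/z)/3 = (((4 + z)*4 - 1)/z)/3 = (((16 + 4*z) - 1)/z)/3 = ((15 + 4*z)/z)/3 = (15 + 4*z)/(3*z))
(-27 - 1*(-11))*B(-11) + j(-9, 9) = (-27 - 1*(-11))*(4/3 + 5/(-11)) + 0 = (-27 + 11)*(4/3 + 5*(-1/11)) + 0 = -16*(4/3 - 5/11) + 0 = -16*29/33 + 0 = -464/33 + 0 = -464/33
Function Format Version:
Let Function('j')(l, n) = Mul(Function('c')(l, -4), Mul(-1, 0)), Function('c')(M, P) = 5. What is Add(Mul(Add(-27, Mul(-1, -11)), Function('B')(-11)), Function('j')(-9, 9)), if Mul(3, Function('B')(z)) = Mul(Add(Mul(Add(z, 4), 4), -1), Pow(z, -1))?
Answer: Rational(-464, 33) ≈ -14.061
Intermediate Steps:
Function('j')(l, n) = 0 (Function('j')(l, n) = Mul(5, Mul(-1, 0)) = Mul(5, 0) = 0)
Function('B')(z) = Mul(Rational(1, 3), Pow(z, -1), Add(15, Mul(4, z))) (Function('B')(z) = Mul(Rational(1, 3), Mul(Add(Mul(Add(z, 4), 4), -1), Pow(z, -1))) = Mul(Rational(1, 3), Mul(Add(Mul(Add(4, z), 4), -1), Pow(z, -1))) = Mul(Rational(1, 3), Mul(Add(Add(16, Mul(4, z)), -1), Pow(z, -1))) = Mul(Rational(1, 3), Mul(Add(15, Mul(4, z)), Pow(z, -1))) = Mul(Rational(1, 3), Mul(Pow(z, -1), Add(15, Mul(4, z)))) = Mul(Rational(1, 3), Pow(z, -1), Add(15, Mul(4, z))))
Add(Mul(Add(-27, Mul(-1, -11)), Function('B')(-11)), Function('j')(-9, 9)) = Add(Mul(Add(-27, Mul(-1, -11)), Add(Rational(4, 3), Mul(5, Pow(-11, -1)))), 0) = Add(Mul(Add(-27, 11), Add(Rational(4, 3), Mul(5, Rational(-1, 11)))), 0) = Add(Mul(-16, Add(Rational(4, 3), Rational(-5, 11))), 0) = Add(Mul(-16, Rational(29, 33)), 0) = Add(Rational(-464, 33), 0) = Rational(-464, 33)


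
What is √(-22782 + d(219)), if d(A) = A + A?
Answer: 14*I*√114 ≈ 149.48*I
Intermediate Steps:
d(A) = 2*A
√(-22782 + d(219)) = √(-22782 + 2*219) = √(-22782 + 438) = √(-22344) = 14*I*√114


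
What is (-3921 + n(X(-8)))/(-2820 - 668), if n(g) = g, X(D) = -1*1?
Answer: 1961/1744 ≈ 1.1244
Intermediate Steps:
X(D) = -1
(-3921 + n(X(-8)))/(-2820 - 668) = (-3921 - 1)/(-2820 - 668) = -3922/(-3488) = -3922*(-1/3488) = 1961/1744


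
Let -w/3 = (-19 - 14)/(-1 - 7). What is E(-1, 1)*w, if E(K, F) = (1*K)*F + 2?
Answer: -99/8 ≈ -12.375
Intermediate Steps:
w = -99/8 (w = -3*(-19 - 14)/(-1 - 7) = -(-99)/(-8) = -(-99)*(-1)/8 = -3*33/8 = -99/8 ≈ -12.375)
E(K, F) = 2 + F*K (E(K, F) = K*F + 2 = F*K + 2 = 2 + F*K)
E(-1, 1)*w = (2 + 1*(-1))*(-99/8) = (2 - 1)*(-99/8) = 1*(-99/8) = -99/8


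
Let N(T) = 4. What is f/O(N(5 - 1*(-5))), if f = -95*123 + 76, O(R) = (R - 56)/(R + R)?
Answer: 1786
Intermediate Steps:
O(R) = (-56 + R)/(2*R) (O(R) = (-56 + R)/((2*R)) = (-56 + R)*(1/(2*R)) = (-56 + R)/(2*R))
f = -11609 (f = -11685 + 76 = -11609)
f/O(N(5 - 1*(-5))) = -11609*8/(-56 + 4) = -11609/((½)*(¼)*(-52)) = -11609/(-13/2) = -11609*(-2/13) = 1786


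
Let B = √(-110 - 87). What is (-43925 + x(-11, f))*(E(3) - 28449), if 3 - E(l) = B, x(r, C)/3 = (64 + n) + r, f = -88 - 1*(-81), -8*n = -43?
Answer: 4978035777/4 + 349999*I*√197/8 ≈ 1.2445e+9 + 6.1406e+5*I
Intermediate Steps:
n = 43/8 (n = -⅛*(-43) = 43/8 ≈ 5.3750)
f = -7 (f = -88 + 81 = -7)
B = I*√197 (B = √(-197) = I*√197 ≈ 14.036*I)
x(r, C) = 1665/8 + 3*r (x(r, C) = 3*((64 + 43/8) + r) = 3*(555/8 + r) = 1665/8 + 3*r)
E(l) = 3 - I*√197
(-43925 + x(-11, f))*(E(3) - 28449) = (-43925 + (1665/8 + 3*(-11)))*((3 - I*√197) - 28449) = (-43925 + (1665/8 - 33))*(-28446 - I*√197) = (-43925 + 1401/8)*(-28446 - I*√197) = -349999*(-28446 - I*√197)/8 = 4978035777/4 + 349999*I*√197/8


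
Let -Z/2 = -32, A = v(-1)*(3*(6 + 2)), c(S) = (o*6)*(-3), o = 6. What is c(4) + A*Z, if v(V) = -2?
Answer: -3180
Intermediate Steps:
c(S) = -108 (c(S) = (6*6)*(-3) = 36*(-3) = -108)
A = -48 (A = -6*(6 + 2) = -6*8 = -2*24 = -48)
Z = 64 (Z = -2*(-32) = 64)
c(4) + A*Z = -108 - 48*64 = -108 - 3072 = -3180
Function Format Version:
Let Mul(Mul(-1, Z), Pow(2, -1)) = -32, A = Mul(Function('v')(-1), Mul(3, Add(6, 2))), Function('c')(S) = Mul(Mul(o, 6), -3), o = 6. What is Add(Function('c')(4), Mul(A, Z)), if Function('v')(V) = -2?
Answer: -3180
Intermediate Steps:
Function('c')(S) = -108 (Function('c')(S) = Mul(Mul(6, 6), -3) = Mul(36, -3) = -108)
A = -48 (A = Mul(-2, Mul(3, Add(6, 2))) = Mul(-2, Mul(3, 8)) = Mul(-2, 24) = -48)
Z = 64 (Z = Mul(-2, -32) = 64)
Add(Function('c')(4), Mul(A, Z)) = Add(-108, Mul(-48, 64)) = Add(-108, -3072) = -3180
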